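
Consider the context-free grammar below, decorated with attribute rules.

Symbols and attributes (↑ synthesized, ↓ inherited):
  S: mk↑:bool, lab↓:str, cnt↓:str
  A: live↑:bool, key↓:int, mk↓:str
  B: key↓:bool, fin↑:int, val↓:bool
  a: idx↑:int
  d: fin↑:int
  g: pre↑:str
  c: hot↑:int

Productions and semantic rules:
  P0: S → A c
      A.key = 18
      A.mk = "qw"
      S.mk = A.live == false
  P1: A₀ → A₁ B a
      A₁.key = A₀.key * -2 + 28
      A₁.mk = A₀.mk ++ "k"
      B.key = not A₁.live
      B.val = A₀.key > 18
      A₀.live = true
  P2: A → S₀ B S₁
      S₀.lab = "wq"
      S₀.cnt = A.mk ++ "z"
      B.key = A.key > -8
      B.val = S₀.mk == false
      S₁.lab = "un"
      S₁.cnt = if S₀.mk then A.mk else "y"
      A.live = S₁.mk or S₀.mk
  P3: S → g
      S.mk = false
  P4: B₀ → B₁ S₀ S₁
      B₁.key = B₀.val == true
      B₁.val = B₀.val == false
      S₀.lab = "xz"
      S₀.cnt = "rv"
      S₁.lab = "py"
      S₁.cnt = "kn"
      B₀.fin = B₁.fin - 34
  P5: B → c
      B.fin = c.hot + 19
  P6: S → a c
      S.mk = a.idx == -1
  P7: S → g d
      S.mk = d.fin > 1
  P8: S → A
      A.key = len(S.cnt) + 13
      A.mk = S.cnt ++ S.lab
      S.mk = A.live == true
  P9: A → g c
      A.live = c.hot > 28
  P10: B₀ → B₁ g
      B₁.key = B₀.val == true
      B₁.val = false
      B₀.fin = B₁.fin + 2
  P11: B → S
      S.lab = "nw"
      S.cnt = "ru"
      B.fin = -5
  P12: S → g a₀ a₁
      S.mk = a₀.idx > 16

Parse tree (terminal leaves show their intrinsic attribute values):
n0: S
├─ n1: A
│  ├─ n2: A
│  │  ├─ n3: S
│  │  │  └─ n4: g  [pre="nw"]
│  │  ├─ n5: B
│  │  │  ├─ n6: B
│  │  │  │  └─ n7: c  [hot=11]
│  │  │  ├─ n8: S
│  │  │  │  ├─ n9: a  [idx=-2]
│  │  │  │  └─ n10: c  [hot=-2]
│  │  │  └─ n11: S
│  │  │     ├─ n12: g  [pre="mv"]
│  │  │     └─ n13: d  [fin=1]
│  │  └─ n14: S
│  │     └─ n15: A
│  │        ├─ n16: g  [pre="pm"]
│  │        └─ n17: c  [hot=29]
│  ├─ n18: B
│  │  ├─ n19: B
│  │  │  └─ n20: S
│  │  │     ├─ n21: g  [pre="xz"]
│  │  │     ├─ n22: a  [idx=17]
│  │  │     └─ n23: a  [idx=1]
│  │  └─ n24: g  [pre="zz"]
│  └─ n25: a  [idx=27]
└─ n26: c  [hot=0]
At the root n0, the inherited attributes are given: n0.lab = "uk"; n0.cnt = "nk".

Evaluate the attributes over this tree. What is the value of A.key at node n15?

14

1. n0.lab = "uk"  [given at root]
2. n0.cnt = "nk"  [given at root]
3. n1.key = 18  [18]
4. n1.mk = "qw"  ["qw"]
5. n2.key = -8  [A₀.key * -2 + 28]
6. n2.mk = "qwk"  [A₀.mk ++ "k"]
7. n3.lab = "wq"  ["wq"]
8. n3.cnt = "qwkz"  [A.mk ++ "z"]
9. n4.pre = "nw"  [terminal]
10. n3.mk = false  [false]
11. n5.key = false  [A.key > -8]
12. n5.val = true  [S₀.mk == false]
13. n6.key = true  [B₀.val == true]
14. n6.val = false  [B₀.val == false]
15. n7.hot = 11  [terminal]
16. n6.fin = 30  [c.hot + 19]
17. n8.lab = "xz"  ["xz"]
18. n8.cnt = "rv"  ["rv"]
19. n9.idx = -2  [terminal]
20. n10.hot = -2  [terminal]
21. n8.mk = false  [a.idx == -1]
22. n11.lab = "py"  ["py"]
23. n11.cnt = "kn"  ["kn"]
24. n12.pre = "mv"  [terminal]
25. n13.fin = 1  [terminal]
26. n11.mk = false  [d.fin > 1]
27. n5.fin = -4  [B₁.fin - 34]
28. n14.lab = "un"  ["un"]
29. n14.cnt = "y"  [if S₀.mk then A.mk else "y"]
30. n15.key = 14  [len(S.cnt) + 13]
31. n15.mk = "yun"  [S.cnt ++ S.lab]
32. n16.pre = "pm"  [terminal]
33. n17.hot = 29  [terminal]
34. n15.live = true  [c.hot > 28]
35. n14.mk = true  [A.live == true]
36. n2.live = true  [S₁.mk or S₀.mk]
37. n18.key = false  [not A₁.live]
38. n18.val = false  [A₀.key > 18]
39. n19.key = false  [B₀.val == true]
40. n19.val = false  [false]
41. n20.lab = "nw"  ["nw"]
42. n20.cnt = "ru"  ["ru"]
43. n21.pre = "xz"  [terminal]
44. n22.idx = 17  [terminal]
45. n23.idx = 1  [terminal]
46. n20.mk = true  [a₀.idx > 16]
47. n19.fin = -5  [-5]
48. n24.pre = "zz"  [terminal]
49. n18.fin = -3  [B₁.fin + 2]
50. n25.idx = 27  [terminal]
51. n1.live = true  [true]
52. n26.hot = 0  [terminal]
53. n0.mk = false  [A.live == false]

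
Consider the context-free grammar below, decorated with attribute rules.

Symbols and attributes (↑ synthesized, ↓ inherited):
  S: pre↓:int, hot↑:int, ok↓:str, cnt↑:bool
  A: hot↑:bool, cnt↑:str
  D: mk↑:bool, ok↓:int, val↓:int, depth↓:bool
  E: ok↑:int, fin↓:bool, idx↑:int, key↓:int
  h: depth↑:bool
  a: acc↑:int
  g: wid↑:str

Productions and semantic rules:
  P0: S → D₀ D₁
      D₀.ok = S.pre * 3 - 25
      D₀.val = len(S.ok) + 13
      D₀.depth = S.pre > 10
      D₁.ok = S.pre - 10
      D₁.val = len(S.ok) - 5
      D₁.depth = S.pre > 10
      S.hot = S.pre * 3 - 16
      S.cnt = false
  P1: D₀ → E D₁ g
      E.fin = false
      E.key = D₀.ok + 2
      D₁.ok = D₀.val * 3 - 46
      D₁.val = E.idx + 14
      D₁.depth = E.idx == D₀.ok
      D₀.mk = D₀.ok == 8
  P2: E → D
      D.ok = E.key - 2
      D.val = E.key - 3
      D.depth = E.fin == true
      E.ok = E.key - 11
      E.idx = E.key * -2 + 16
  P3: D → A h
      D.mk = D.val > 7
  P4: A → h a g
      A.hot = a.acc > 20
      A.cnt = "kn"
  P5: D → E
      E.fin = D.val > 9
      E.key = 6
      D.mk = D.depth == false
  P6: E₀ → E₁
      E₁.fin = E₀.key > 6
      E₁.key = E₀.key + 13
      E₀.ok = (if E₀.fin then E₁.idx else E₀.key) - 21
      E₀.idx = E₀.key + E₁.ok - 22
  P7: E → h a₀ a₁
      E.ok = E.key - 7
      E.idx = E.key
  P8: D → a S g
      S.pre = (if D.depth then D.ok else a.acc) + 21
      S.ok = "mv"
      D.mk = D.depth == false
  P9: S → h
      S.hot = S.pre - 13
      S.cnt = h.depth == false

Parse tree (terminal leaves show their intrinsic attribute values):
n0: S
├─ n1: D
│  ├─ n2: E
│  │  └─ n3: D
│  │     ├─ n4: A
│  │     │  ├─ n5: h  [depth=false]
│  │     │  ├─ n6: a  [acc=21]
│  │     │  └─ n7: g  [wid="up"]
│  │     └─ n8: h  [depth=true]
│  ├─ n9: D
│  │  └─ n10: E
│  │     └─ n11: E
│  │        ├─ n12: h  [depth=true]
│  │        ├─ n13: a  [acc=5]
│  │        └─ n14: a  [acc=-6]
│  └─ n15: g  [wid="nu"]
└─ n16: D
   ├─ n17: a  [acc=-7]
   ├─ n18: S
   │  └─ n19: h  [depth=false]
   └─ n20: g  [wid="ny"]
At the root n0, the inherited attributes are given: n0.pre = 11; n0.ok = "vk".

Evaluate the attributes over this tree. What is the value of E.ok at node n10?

-2

1. n0.pre = 11  [given at root]
2. n0.ok = "vk"  [given at root]
3. n1.ok = 8  [S.pre * 3 - 25]
4. n1.val = 15  [len(S.ok) + 13]
5. n1.depth = true  [S.pre > 10]
6. n2.fin = false  [false]
7. n2.key = 10  [D₀.ok + 2]
8. n3.ok = 8  [E.key - 2]
9. n3.val = 7  [E.key - 3]
10. n3.depth = false  [E.fin == true]
11. n5.depth = false  [terminal]
12. n6.acc = 21  [terminal]
13. n7.wid = "up"  [terminal]
14. n4.hot = true  [a.acc > 20]
15. n4.cnt = "kn"  ["kn"]
16. n8.depth = true  [terminal]
17. n3.mk = false  [D.val > 7]
18. n2.ok = -1  [E.key - 11]
19. n2.idx = -4  [E.key * -2 + 16]
20. n9.ok = -1  [D₀.val * 3 - 46]
21. n9.val = 10  [E.idx + 14]
22. n9.depth = false  [E.idx == D₀.ok]
23. n10.fin = true  [D.val > 9]
24. n10.key = 6  [6]
25. n11.fin = false  [E₀.key > 6]
26. n11.key = 19  [E₀.key + 13]
27. n12.depth = true  [terminal]
28. n13.acc = 5  [terminal]
29. n14.acc = -6  [terminal]
30. n11.ok = 12  [E.key - 7]
31. n11.idx = 19  [E.key]
32. n10.ok = -2  [(if E₀.fin then E₁.idx else E₀.key) - 21]
33. n10.idx = -4  [E₀.key + E₁.ok - 22]
34. n9.mk = true  [D.depth == false]
35. n15.wid = "nu"  [terminal]
36. n1.mk = true  [D₀.ok == 8]
37. n16.ok = 1  [S.pre - 10]
38. n16.val = -3  [len(S.ok) - 5]
39. n16.depth = true  [S.pre > 10]
40. n17.acc = -7  [terminal]
41. n18.pre = 22  [(if D.depth then D.ok else a.acc) + 21]
42. n18.ok = "mv"  ["mv"]
43. n19.depth = false  [terminal]
44. n18.hot = 9  [S.pre - 13]
45. n18.cnt = true  [h.depth == false]
46. n20.wid = "ny"  [terminal]
47. n16.mk = false  [D.depth == false]
48. n0.hot = 17  [S.pre * 3 - 16]
49. n0.cnt = false  [false]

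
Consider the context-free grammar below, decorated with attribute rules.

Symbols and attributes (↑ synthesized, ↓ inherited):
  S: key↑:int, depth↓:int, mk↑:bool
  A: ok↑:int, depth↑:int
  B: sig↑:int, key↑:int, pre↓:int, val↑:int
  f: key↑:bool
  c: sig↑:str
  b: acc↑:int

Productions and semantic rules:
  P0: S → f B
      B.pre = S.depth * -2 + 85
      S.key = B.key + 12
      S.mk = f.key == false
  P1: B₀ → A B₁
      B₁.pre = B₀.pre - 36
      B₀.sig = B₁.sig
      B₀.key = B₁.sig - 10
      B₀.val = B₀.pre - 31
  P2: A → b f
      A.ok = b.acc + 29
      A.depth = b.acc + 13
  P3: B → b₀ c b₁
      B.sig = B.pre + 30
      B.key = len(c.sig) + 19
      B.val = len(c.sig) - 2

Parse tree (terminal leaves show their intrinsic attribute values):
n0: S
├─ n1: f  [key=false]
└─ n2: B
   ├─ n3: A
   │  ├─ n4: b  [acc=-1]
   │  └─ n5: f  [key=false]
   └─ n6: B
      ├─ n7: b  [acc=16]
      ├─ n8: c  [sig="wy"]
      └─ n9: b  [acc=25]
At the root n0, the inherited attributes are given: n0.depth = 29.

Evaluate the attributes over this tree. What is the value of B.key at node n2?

1. n0.depth = 29  [given at root]
2. n1.key = false  [terminal]
3. n2.pre = 27  [S.depth * -2 + 85]
4. n4.acc = -1  [terminal]
5. n5.key = false  [terminal]
6. n3.ok = 28  [b.acc + 29]
7. n3.depth = 12  [b.acc + 13]
8. n6.pre = -9  [B₀.pre - 36]
9. n7.acc = 16  [terminal]
10. n8.sig = "wy"  [terminal]
11. n9.acc = 25  [terminal]
12. n6.sig = 21  [B.pre + 30]
13. n6.key = 21  [len(c.sig) + 19]
14. n6.val = 0  [len(c.sig) - 2]
15. n2.sig = 21  [B₁.sig]
16. n2.key = 11  [B₁.sig - 10]
17. n2.val = -4  [B₀.pre - 31]
18. n0.key = 23  [B.key + 12]
19. n0.mk = true  [f.key == false]

11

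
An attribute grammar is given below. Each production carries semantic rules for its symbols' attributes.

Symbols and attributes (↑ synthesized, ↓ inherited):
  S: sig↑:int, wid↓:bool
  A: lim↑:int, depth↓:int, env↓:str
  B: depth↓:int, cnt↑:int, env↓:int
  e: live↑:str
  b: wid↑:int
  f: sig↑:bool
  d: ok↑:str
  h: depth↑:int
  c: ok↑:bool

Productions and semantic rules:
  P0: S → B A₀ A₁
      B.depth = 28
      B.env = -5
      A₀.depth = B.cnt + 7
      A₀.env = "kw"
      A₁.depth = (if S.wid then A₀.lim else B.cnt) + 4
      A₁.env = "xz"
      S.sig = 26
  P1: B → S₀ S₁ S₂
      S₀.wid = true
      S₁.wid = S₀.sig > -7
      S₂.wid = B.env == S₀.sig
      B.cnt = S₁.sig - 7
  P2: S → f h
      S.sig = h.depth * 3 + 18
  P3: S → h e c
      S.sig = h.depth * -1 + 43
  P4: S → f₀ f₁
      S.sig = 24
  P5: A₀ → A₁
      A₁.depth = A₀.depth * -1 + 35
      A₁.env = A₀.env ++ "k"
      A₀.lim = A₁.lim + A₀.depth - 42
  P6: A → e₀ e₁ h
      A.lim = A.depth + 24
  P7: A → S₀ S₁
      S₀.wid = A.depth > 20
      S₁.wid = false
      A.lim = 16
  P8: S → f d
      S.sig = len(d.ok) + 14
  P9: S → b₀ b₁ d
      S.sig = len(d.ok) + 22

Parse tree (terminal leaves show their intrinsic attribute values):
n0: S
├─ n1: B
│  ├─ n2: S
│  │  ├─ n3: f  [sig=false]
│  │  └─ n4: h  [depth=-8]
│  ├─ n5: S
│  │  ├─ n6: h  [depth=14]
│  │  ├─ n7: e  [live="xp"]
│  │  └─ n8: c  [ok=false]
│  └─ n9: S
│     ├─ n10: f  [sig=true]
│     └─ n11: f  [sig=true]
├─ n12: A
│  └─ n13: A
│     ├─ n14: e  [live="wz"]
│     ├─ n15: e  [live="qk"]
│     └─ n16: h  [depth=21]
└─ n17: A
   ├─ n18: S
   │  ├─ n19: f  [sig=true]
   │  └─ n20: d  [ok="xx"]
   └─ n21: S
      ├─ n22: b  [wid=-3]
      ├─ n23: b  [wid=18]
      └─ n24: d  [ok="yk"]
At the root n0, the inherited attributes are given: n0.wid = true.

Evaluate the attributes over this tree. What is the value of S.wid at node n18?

1. n0.wid = true  [given at root]
2. n1.depth = 28  [28]
3. n1.env = -5  [-5]
4. n2.wid = true  [true]
5. n3.sig = false  [terminal]
6. n4.depth = -8  [terminal]
7. n2.sig = -6  [h.depth * 3 + 18]
8. n5.wid = true  [S₀.sig > -7]
9. n6.depth = 14  [terminal]
10. n7.live = "xp"  [terminal]
11. n8.ok = false  [terminal]
12. n5.sig = 29  [h.depth * -1 + 43]
13. n9.wid = false  [B.env == S₀.sig]
14. n10.sig = true  [terminal]
15. n11.sig = true  [terminal]
16. n9.sig = 24  [24]
17. n1.cnt = 22  [S₁.sig - 7]
18. n12.depth = 29  [B.cnt + 7]
19. n12.env = "kw"  ["kw"]
20. n13.depth = 6  [A₀.depth * -1 + 35]
21. n13.env = "kwk"  [A₀.env ++ "k"]
22. n14.live = "wz"  [terminal]
23. n15.live = "qk"  [terminal]
24. n16.depth = 21  [terminal]
25. n13.lim = 30  [A.depth + 24]
26. n12.lim = 17  [A₁.lim + A₀.depth - 42]
27. n17.depth = 21  [(if S.wid then A₀.lim else B.cnt) + 4]
28. n17.env = "xz"  ["xz"]
29. n18.wid = true  [A.depth > 20]
30. n19.sig = true  [terminal]
31. n20.ok = "xx"  [terminal]
32. n18.sig = 16  [len(d.ok) + 14]
33. n21.wid = false  [false]
34. n22.wid = -3  [terminal]
35. n23.wid = 18  [terminal]
36. n24.ok = "yk"  [terminal]
37. n21.sig = 24  [len(d.ok) + 22]
38. n17.lim = 16  [16]
39. n0.sig = 26  [26]

true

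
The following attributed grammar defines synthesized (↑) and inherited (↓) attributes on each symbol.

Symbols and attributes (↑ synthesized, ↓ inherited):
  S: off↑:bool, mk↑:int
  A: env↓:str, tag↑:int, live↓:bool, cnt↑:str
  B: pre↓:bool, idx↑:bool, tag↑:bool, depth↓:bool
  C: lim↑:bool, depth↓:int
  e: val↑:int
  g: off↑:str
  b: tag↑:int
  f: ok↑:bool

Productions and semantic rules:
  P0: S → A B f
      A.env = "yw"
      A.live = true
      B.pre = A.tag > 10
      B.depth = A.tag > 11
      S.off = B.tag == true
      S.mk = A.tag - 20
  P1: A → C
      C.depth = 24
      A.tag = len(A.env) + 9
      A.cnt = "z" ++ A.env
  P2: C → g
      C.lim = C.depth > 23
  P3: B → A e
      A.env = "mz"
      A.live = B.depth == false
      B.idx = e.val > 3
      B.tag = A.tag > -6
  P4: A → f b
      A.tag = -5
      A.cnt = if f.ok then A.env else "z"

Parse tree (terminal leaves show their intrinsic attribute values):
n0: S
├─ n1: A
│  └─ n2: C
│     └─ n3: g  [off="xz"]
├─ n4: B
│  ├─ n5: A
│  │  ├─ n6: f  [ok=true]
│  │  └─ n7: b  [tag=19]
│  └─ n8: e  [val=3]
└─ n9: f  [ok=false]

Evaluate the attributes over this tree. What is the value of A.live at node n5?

true

1. n1.env = "yw"  ["yw"]
2. n1.live = true  [true]
3. n2.depth = 24  [24]
4. n3.off = "xz"  [terminal]
5. n2.lim = true  [C.depth > 23]
6. n1.tag = 11  [len(A.env) + 9]
7. n1.cnt = "zyw"  ["z" ++ A.env]
8. n4.pre = true  [A.tag > 10]
9. n4.depth = false  [A.tag > 11]
10. n5.env = "mz"  ["mz"]
11. n5.live = true  [B.depth == false]
12. n6.ok = true  [terminal]
13. n7.tag = 19  [terminal]
14. n5.tag = -5  [-5]
15. n5.cnt = "mz"  [if f.ok then A.env else "z"]
16. n8.val = 3  [terminal]
17. n4.idx = false  [e.val > 3]
18. n4.tag = true  [A.tag > -6]
19. n9.ok = false  [terminal]
20. n0.off = true  [B.tag == true]
21. n0.mk = -9  [A.tag - 20]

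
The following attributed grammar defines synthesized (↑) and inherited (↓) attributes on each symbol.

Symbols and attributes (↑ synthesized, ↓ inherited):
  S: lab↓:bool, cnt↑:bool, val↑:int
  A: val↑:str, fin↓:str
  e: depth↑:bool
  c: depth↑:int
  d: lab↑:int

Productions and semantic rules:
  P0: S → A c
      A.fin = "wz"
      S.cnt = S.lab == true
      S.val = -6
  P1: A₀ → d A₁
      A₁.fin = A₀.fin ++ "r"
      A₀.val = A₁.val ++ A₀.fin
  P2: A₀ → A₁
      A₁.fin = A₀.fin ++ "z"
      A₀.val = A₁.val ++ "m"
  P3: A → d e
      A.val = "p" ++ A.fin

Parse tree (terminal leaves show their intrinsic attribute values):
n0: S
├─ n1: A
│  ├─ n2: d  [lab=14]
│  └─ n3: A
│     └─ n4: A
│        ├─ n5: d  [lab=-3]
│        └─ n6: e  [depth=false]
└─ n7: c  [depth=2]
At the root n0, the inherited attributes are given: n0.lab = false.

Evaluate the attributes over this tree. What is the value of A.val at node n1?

"pwzrzmwz"

1. n0.lab = false  [given at root]
2. n1.fin = "wz"  ["wz"]
3. n2.lab = 14  [terminal]
4. n3.fin = "wzr"  [A₀.fin ++ "r"]
5. n4.fin = "wzrz"  [A₀.fin ++ "z"]
6. n5.lab = -3  [terminal]
7. n6.depth = false  [terminal]
8. n4.val = "pwzrz"  ["p" ++ A.fin]
9. n3.val = "pwzrzm"  [A₁.val ++ "m"]
10. n1.val = "pwzrzmwz"  [A₁.val ++ A₀.fin]
11. n7.depth = 2  [terminal]
12. n0.cnt = false  [S.lab == true]
13. n0.val = -6  [-6]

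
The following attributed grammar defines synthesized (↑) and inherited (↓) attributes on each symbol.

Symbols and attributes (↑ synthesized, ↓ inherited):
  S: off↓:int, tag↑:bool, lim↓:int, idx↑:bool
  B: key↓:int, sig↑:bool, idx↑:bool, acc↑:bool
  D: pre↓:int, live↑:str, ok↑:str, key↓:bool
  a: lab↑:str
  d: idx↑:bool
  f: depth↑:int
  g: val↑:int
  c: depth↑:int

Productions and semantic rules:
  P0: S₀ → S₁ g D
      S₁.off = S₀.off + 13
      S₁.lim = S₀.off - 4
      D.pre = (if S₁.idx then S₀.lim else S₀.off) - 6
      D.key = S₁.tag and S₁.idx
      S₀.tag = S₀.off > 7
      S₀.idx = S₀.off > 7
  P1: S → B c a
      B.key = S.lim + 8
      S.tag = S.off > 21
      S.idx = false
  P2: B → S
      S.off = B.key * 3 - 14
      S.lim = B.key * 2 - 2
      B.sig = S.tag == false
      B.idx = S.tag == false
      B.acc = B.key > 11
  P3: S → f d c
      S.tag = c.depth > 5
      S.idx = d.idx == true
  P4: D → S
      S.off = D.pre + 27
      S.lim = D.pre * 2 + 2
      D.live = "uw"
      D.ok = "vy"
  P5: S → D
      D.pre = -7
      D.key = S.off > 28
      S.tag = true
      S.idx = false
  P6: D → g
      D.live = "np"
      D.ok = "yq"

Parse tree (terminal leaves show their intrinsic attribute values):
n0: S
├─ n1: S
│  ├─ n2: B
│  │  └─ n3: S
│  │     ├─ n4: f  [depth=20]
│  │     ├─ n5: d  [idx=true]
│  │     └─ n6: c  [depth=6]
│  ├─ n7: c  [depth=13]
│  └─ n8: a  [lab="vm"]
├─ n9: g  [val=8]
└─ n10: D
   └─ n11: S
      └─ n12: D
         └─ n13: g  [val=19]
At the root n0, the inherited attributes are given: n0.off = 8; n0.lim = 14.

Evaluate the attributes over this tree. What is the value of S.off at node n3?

22

1. n0.off = 8  [given at root]
2. n0.lim = 14  [given at root]
3. n1.off = 21  [S₀.off + 13]
4. n1.lim = 4  [S₀.off - 4]
5. n2.key = 12  [S.lim + 8]
6. n3.off = 22  [B.key * 3 - 14]
7. n3.lim = 22  [B.key * 2 - 2]
8. n4.depth = 20  [terminal]
9. n5.idx = true  [terminal]
10. n6.depth = 6  [terminal]
11. n3.tag = true  [c.depth > 5]
12. n3.idx = true  [d.idx == true]
13. n2.sig = false  [S.tag == false]
14. n2.idx = false  [S.tag == false]
15. n2.acc = true  [B.key > 11]
16. n7.depth = 13  [terminal]
17. n8.lab = "vm"  [terminal]
18. n1.tag = false  [S.off > 21]
19. n1.idx = false  [false]
20. n9.val = 8  [terminal]
21. n10.pre = 2  [(if S₁.idx then S₀.lim else S₀.off) - 6]
22. n10.key = false  [S₁.tag and S₁.idx]
23. n11.off = 29  [D.pre + 27]
24. n11.lim = 6  [D.pre * 2 + 2]
25. n12.pre = -7  [-7]
26. n12.key = true  [S.off > 28]
27. n13.val = 19  [terminal]
28. n12.live = "np"  ["np"]
29. n12.ok = "yq"  ["yq"]
30. n11.tag = true  [true]
31. n11.idx = false  [false]
32. n10.live = "uw"  ["uw"]
33. n10.ok = "vy"  ["vy"]
34. n0.tag = true  [S₀.off > 7]
35. n0.idx = true  [S₀.off > 7]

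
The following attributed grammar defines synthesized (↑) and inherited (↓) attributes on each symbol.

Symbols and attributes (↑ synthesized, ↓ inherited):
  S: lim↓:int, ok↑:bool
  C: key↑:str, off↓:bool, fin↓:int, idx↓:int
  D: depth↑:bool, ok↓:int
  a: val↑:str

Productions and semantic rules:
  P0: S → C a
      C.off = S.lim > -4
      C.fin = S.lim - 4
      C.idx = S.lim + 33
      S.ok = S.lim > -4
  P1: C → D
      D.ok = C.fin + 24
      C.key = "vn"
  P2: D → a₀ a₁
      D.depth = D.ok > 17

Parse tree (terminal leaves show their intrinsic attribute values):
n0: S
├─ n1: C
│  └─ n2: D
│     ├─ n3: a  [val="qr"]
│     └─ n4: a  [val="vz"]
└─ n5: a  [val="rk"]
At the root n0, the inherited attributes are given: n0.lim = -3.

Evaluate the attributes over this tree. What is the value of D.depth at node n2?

false

1. n0.lim = -3  [given at root]
2. n1.off = true  [S.lim > -4]
3. n1.fin = -7  [S.lim - 4]
4. n1.idx = 30  [S.lim + 33]
5. n2.ok = 17  [C.fin + 24]
6. n3.val = "qr"  [terminal]
7. n4.val = "vz"  [terminal]
8. n2.depth = false  [D.ok > 17]
9. n1.key = "vn"  ["vn"]
10. n5.val = "rk"  [terminal]
11. n0.ok = true  [S.lim > -4]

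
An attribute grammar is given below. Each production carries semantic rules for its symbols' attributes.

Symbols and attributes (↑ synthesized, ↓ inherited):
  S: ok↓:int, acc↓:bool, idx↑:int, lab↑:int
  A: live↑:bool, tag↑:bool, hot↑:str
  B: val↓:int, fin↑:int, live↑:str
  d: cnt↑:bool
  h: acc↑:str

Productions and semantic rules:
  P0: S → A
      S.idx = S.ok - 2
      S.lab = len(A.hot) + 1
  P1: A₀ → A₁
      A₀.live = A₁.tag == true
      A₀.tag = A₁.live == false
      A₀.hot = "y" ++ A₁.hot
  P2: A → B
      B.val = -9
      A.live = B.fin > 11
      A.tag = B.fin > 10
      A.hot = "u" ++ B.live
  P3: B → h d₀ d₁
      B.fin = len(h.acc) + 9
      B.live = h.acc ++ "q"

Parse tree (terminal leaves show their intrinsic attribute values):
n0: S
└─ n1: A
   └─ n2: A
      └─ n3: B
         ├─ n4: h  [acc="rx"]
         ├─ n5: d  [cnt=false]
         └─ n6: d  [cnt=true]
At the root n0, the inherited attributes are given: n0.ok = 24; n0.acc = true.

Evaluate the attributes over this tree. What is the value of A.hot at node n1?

1. n0.ok = 24  [given at root]
2. n0.acc = true  [given at root]
3. n3.val = -9  [-9]
4. n4.acc = "rx"  [terminal]
5. n5.cnt = false  [terminal]
6. n6.cnt = true  [terminal]
7. n3.fin = 11  [len(h.acc) + 9]
8. n3.live = "rxq"  [h.acc ++ "q"]
9. n2.live = false  [B.fin > 11]
10. n2.tag = true  [B.fin > 10]
11. n2.hot = "urxq"  ["u" ++ B.live]
12. n1.live = true  [A₁.tag == true]
13. n1.tag = true  [A₁.live == false]
14. n1.hot = "yurxq"  ["y" ++ A₁.hot]
15. n0.idx = 22  [S.ok - 2]
16. n0.lab = 6  [len(A.hot) + 1]

"yurxq"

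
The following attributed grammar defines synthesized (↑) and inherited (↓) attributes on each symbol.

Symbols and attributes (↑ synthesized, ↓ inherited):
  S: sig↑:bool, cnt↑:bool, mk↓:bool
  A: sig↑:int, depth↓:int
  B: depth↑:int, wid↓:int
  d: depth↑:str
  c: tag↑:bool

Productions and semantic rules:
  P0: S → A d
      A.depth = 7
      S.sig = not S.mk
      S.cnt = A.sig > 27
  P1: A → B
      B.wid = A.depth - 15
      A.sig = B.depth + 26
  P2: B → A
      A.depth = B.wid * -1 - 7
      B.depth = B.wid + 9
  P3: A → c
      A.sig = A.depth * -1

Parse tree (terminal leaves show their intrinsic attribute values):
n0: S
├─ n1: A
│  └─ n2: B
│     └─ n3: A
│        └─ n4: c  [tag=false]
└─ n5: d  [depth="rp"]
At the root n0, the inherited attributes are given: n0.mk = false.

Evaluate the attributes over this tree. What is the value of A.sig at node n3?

-1

1. n0.mk = false  [given at root]
2. n1.depth = 7  [7]
3. n2.wid = -8  [A.depth - 15]
4. n3.depth = 1  [B.wid * -1 - 7]
5. n4.tag = false  [terminal]
6. n3.sig = -1  [A.depth * -1]
7. n2.depth = 1  [B.wid + 9]
8. n1.sig = 27  [B.depth + 26]
9. n5.depth = "rp"  [terminal]
10. n0.sig = true  [not S.mk]
11. n0.cnt = false  [A.sig > 27]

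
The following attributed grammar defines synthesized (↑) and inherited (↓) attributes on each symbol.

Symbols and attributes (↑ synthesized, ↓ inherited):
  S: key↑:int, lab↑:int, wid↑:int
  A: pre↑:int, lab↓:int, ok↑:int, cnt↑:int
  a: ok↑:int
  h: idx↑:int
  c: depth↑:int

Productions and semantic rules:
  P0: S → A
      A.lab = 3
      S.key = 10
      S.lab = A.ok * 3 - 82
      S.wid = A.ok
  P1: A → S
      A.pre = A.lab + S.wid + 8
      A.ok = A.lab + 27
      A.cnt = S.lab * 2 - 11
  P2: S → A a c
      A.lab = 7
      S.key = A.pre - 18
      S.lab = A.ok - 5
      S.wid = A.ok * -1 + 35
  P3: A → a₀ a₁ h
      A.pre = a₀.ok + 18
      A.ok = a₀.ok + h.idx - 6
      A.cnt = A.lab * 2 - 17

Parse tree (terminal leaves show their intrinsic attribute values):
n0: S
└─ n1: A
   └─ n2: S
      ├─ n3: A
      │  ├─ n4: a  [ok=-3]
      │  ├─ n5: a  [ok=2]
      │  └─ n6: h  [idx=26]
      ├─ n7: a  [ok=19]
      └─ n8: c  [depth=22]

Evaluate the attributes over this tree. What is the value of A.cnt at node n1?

1. n1.lab = 3  [3]
2. n3.lab = 7  [7]
3. n4.ok = -3  [terminal]
4. n5.ok = 2  [terminal]
5. n6.idx = 26  [terminal]
6. n3.pre = 15  [a₀.ok + 18]
7. n3.ok = 17  [a₀.ok + h.idx - 6]
8. n3.cnt = -3  [A.lab * 2 - 17]
9. n7.ok = 19  [terminal]
10. n8.depth = 22  [terminal]
11. n2.key = -3  [A.pre - 18]
12. n2.lab = 12  [A.ok - 5]
13. n2.wid = 18  [A.ok * -1 + 35]
14. n1.pre = 29  [A.lab + S.wid + 8]
15. n1.ok = 30  [A.lab + 27]
16. n1.cnt = 13  [S.lab * 2 - 11]
17. n0.key = 10  [10]
18. n0.lab = 8  [A.ok * 3 - 82]
19. n0.wid = 30  [A.ok]

13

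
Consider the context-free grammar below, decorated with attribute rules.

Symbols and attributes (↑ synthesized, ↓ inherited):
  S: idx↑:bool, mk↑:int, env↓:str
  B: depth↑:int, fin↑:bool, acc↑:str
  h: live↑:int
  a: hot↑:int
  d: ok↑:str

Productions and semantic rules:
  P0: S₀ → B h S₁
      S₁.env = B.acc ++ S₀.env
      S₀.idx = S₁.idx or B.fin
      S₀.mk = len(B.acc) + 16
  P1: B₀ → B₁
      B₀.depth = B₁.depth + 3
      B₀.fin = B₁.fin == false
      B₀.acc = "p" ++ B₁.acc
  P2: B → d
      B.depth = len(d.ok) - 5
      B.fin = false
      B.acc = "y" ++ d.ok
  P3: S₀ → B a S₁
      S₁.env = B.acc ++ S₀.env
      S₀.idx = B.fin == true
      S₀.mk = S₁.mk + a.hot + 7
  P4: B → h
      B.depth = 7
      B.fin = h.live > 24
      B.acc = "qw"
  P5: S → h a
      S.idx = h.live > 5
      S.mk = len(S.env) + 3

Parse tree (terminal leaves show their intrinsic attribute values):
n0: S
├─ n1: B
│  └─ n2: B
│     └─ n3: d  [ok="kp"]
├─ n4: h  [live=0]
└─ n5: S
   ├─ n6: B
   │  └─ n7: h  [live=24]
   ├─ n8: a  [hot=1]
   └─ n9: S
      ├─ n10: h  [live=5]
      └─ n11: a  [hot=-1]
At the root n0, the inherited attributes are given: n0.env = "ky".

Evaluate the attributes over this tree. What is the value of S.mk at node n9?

11

1. n0.env = "ky"  [given at root]
2. n3.ok = "kp"  [terminal]
3. n2.depth = -3  [len(d.ok) - 5]
4. n2.fin = false  [false]
5. n2.acc = "ykp"  ["y" ++ d.ok]
6. n1.depth = 0  [B₁.depth + 3]
7. n1.fin = true  [B₁.fin == false]
8. n1.acc = "pykp"  ["p" ++ B₁.acc]
9. n4.live = 0  [terminal]
10. n5.env = "pykpky"  [B.acc ++ S₀.env]
11. n7.live = 24  [terminal]
12. n6.depth = 7  [7]
13. n6.fin = false  [h.live > 24]
14. n6.acc = "qw"  ["qw"]
15. n8.hot = 1  [terminal]
16. n9.env = "qwpykpky"  [B.acc ++ S₀.env]
17. n10.live = 5  [terminal]
18. n11.hot = -1  [terminal]
19. n9.idx = false  [h.live > 5]
20. n9.mk = 11  [len(S.env) + 3]
21. n5.idx = false  [B.fin == true]
22. n5.mk = 19  [S₁.mk + a.hot + 7]
23. n0.idx = true  [S₁.idx or B.fin]
24. n0.mk = 20  [len(B.acc) + 16]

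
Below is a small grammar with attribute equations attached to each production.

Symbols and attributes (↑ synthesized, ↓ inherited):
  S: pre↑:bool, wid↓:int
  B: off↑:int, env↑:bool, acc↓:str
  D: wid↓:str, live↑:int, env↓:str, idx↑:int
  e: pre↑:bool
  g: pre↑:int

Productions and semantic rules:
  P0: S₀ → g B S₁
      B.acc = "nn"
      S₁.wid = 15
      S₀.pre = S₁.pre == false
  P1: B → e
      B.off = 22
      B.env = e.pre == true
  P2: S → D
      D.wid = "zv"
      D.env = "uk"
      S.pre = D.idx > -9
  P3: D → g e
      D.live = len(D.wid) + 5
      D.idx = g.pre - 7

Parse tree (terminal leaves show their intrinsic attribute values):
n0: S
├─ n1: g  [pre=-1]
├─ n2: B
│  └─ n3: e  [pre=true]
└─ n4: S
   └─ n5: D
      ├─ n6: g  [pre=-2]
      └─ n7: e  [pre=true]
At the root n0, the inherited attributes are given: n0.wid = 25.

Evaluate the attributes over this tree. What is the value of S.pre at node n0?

1. n0.wid = 25  [given at root]
2. n1.pre = -1  [terminal]
3. n2.acc = "nn"  ["nn"]
4. n3.pre = true  [terminal]
5. n2.off = 22  [22]
6. n2.env = true  [e.pre == true]
7. n4.wid = 15  [15]
8. n5.wid = "zv"  ["zv"]
9. n5.env = "uk"  ["uk"]
10. n6.pre = -2  [terminal]
11. n7.pre = true  [terminal]
12. n5.live = 7  [len(D.wid) + 5]
13. n5.idx = -9  [g.pre - 7]
14. n4.pre = false  [D.idx > -9]
15. n0.pre = true  [S₁.pre == false]

true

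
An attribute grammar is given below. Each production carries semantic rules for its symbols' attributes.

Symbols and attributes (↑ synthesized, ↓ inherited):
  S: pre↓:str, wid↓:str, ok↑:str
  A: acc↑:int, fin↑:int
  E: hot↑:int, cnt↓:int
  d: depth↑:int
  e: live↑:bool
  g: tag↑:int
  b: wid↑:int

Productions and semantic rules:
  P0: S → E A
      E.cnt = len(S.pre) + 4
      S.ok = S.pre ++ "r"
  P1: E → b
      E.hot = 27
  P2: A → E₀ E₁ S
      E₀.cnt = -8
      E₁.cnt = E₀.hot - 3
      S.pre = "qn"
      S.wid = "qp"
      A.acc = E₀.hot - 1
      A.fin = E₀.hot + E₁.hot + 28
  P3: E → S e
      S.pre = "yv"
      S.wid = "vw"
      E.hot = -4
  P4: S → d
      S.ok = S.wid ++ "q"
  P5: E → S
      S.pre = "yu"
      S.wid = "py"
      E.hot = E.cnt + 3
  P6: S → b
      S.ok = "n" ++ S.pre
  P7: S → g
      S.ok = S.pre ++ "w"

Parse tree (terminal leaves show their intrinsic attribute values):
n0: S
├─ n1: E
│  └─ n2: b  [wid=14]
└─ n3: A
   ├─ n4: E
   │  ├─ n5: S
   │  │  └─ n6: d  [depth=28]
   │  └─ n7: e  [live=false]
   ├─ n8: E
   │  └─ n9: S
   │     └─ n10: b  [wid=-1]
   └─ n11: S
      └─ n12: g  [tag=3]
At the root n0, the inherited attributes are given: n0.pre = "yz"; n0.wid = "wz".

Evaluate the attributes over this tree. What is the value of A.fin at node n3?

1. n0.pre = "yz"  [given at root]
2. n0.wid = "wz"  [given at root]
3. n1.cnt = 6  [len(S.pre) + 4]
4. n2.wid = 14  [terminal]
5. n1.hot = 27  [27]
6. n4.cnt = -8  [-8]
7. n5.pre = "yv"  ["yv"]
8. n5.wid = "vw"  ["vw"]
9. n6.depth = 28  [terminal]
10. n5.ok = "vwq"  [S.wid ++ "q"]
11. n7.live = false  [terminal]
12. n4.hot = -4  [-4]
13. n8.cnt = -7  [E₀.hot - 3]
14. n9.pre = "yu"  ["yu"]
15. n9.wid = "py"  ["py"]
16. n10.wid = -1  [terminal]
17. n9.ok = "nyu"  ["n" ++ S.pre]
18. n8.hot = -4  [E.cnt + 3]
19. n11.pre = "qn"  ["qn"]
20. n11.wid = "qp"  ["qp"]
21. n12.tag = 3  [terminal]
22. n11.ok = "qnw"  [S.pre ++ "w"]
23. n3.acc = -5  [E₀.hot - 1]
24. n3.fin = 20  [E₀.hot + E₁.hot + 28]
25. n0.ok = "yzr"  [S.pre ++ "r"]

20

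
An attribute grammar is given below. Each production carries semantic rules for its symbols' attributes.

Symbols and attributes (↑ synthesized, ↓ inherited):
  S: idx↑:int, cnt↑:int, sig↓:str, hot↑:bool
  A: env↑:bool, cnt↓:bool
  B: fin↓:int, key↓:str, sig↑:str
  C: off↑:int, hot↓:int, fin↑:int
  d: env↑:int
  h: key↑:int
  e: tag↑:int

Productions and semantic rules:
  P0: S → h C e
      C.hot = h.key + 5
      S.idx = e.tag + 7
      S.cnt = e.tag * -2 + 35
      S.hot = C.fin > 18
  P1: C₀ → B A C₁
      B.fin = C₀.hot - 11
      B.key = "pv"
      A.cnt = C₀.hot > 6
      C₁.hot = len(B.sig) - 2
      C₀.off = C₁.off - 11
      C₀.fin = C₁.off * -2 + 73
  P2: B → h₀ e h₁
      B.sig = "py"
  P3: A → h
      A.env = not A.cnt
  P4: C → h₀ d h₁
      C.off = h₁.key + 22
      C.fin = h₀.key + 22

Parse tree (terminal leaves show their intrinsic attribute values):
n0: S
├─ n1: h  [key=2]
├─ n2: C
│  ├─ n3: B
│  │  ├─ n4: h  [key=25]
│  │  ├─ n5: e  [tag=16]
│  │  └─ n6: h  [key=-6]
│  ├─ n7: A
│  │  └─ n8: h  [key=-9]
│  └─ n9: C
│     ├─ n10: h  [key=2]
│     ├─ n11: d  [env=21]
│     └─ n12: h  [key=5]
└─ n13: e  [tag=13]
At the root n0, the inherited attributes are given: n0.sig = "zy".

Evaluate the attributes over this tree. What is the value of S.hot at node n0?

1. n0.sig = "zy"  [given at root]
2. n1.key = 2  [terminal]
3. n2.hot = 7  [h.key + 5]
4. n3.fin = -4  [C₀.hot - 11]
5. n3.key = "pv"  ["pv"]
6. n4.key = 25  [terminal]
7. n5.tag = 16  [terminal]
8. n6.key = -6  [terminal]
9. n3.sig = "py"  ["py"]
10. n7.cnt = true  [C₀.hot > 6]
11. n8.key = -9  [terminal]
12. n7.env = false  [not A.cnt]
13. n9.hot = 0  [len(B.sig) - 2]
14. n10.key = 2  [terminal]
15. n11.env = 21  [terminal]
16. n12.key = 5  [terminal]
17. n9.off = 27  [h₁.key + 22]
18. n9.fin = 24  [h₀.key + 22]
19. n2.off = 16  [C₁.off - 11]
20. n2.fin = 19  [C₁.off * -2 + 73]
21. n13.tag = 13  [terminal]
22. n0.idx = 20  [e.tag + 7]
23. n0.cnt = 9  [e.tag * -2 + 35]
24. n0.hot = true  [C.fin > 18]

true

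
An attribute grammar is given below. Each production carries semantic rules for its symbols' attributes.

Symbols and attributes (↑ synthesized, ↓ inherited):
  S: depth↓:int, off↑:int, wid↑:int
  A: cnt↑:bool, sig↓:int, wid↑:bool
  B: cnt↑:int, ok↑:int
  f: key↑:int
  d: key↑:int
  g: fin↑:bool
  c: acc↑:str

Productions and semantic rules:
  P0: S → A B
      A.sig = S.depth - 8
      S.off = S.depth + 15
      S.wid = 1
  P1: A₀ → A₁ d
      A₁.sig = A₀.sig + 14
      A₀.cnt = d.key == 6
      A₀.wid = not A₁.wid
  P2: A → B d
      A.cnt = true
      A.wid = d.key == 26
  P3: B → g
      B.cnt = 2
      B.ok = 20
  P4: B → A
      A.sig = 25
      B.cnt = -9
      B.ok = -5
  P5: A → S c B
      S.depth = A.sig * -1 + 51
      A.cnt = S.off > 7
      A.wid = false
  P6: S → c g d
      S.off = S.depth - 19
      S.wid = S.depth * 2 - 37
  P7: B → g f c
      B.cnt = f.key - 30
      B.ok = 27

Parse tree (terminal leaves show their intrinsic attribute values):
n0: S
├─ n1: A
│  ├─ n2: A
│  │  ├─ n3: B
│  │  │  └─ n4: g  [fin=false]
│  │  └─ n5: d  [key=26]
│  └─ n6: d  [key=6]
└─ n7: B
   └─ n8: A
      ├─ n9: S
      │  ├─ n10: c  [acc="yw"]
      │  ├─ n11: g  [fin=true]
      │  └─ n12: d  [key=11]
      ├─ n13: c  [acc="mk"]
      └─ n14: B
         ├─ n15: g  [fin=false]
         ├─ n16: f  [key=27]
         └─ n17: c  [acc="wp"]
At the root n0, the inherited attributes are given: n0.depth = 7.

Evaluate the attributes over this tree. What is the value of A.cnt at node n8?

1. n0.depth = 7  [given at root]
2. n1.sig = -1  [S.depth - 8]
3. n2.sig = 13  [A₀.sig + 14]
4. n4.fin = false  [terminal]
5. n3.cnt = 2  [2]
6. n3.ok = 20  [20]
7. n5.key = 26  [terminal]
8. n2.cnt = true  [true]
9. n2.wid = true  [d.key == 26]
10. n6.key = 6  [terminal]
11. n1.cnt = true  [d.key == 6]
12. n1.wid = false  [not A₁.wid]
13. n8.sig = 25  [25]
14. n9.depth = 26  [A.sig * -1 + 51]
15. n10.acc = "yw"  [terminal]
16. n11.fin = true  [terminal]
17. n12.key = 11  [terminal]
18. n9.off = 7  [S.depth - 19]
19. n9.wid = 15  [S.depth * 2 - 37]
20. n13.acc = "mk"  [terminal]
21. n15.fin = false  [terminal]
22. n16.key = 27  [terminal]
23. n17.acc = "wp"  [terminal]
24. n14.cnt = -3  [f.key - 30]
25. n14.ok = 27  [27]
26. n8.cnt = false  [S.off > 7]
27. n8.wid = false  [false]
28. n7.cnt = -9  [-9]
29. n7.ok = -5  [-5]
30. n0.off = 22  [S.depth + 15]
31. n0.wid = 1  [1]

false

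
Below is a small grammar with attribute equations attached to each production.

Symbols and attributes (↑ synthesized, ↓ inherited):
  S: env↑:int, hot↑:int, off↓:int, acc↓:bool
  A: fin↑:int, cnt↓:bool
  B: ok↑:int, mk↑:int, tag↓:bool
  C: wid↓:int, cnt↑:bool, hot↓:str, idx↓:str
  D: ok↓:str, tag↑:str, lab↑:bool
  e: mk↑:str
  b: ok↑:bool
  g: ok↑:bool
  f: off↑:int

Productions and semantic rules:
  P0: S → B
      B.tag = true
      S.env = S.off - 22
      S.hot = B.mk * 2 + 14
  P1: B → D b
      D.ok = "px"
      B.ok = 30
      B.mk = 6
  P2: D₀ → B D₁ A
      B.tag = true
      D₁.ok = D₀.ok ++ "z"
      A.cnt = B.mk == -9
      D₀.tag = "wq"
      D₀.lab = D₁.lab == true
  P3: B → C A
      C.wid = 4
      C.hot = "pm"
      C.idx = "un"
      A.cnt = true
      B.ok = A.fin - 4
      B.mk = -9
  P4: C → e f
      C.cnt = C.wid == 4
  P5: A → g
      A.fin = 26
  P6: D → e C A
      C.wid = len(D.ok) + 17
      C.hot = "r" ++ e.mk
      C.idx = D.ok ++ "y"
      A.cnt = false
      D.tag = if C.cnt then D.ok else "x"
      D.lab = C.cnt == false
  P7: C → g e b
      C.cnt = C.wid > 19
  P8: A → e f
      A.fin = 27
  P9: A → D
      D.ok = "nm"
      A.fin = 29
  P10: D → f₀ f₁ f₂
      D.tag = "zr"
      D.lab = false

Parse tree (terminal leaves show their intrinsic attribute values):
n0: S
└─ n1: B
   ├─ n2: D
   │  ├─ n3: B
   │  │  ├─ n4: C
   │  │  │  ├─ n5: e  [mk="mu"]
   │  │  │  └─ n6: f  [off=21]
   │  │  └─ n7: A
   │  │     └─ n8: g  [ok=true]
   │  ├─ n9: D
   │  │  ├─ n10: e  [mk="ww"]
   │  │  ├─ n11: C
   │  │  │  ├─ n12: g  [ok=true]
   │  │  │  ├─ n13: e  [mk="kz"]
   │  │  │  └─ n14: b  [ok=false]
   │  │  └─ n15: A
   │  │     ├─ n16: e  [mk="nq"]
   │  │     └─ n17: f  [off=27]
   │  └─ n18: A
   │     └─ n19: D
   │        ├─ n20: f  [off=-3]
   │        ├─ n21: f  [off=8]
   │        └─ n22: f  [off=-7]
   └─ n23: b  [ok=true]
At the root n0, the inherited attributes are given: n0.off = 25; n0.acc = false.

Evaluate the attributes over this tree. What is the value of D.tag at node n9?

"pxz"

1. n0.off = 25  [given at root]
2. n0.acc = false  [given at root]
3. n1.tag = true  [true]
4. n2.ok = "px"  ["px"]
5. n3.tag = true  [true]
6. n4.wid = 4  [4]
7. n4.hot = "pm"  ["pm"]
8. n4.idx = "un"  ["un"]
9. n5.mk = "mu"  [terminal]
10. n6.off = 21  [terminal]
11. n4.cnt = true  [C.wid == 4]
12. n7.cnt = true  [true]
13. n8.ok = true  [terminal]
14. n7.fin = 26  [26]
15. n3.ok = 22  [A.fin - 4]
16. n3.mk = -9  [-9]
17. n9.ok = "pxz"  [D₀.ok ++ "z"]
18. n10.mk = "ww"  [terminal]
19. n11.wid = 20  [len(D.ok) + 17]
20. n11.hot = "rww"  ["r" ++ e.mk]
21. n11.idx = "pxzy"  [D.ok ++ "y"]
22. n12.ok = true  [terminal]
23. n13.mk = "kz"  [terminal]
24. n14.ok = false  [terminal]
25. n11.cnt = true  [C.wid > 19]
26. n15.cnt = false  [false]
27. n16.mk = "nq"  [terminal]
28. n17.off = 27  [terminal]
29. n15.fin = 27  [27]
30. n9.tag = "pxz"  [if C.cnt then D.ok else "x"]
31. n9.lab = false  [C.cnt == false]
32. n18.cnt = true  [B.mk == -9]
33. n19.ok = "nm"  ["nm"]
34. n20.off = -3  [terminal]
35. n21.off = 8  [terminal]
36. n22.off = -7  [terminal]
37. n19.tag = "zr"  ["zr"]
38. n19.lab = false  [false]
39. n18.fin = 29  [29]
40. n2.tag = "wq"  ["wq"]
41. n2.lab = false  [D₁.lab == true]
42. n23.ok = true  [terminal]
43. n1.ok = 30  [30]
44. n1.mk = 6  [6]
45. n0.env = 3  [S.off - 22]
46. n0.hot = 26  [B.mk * 2 + 14]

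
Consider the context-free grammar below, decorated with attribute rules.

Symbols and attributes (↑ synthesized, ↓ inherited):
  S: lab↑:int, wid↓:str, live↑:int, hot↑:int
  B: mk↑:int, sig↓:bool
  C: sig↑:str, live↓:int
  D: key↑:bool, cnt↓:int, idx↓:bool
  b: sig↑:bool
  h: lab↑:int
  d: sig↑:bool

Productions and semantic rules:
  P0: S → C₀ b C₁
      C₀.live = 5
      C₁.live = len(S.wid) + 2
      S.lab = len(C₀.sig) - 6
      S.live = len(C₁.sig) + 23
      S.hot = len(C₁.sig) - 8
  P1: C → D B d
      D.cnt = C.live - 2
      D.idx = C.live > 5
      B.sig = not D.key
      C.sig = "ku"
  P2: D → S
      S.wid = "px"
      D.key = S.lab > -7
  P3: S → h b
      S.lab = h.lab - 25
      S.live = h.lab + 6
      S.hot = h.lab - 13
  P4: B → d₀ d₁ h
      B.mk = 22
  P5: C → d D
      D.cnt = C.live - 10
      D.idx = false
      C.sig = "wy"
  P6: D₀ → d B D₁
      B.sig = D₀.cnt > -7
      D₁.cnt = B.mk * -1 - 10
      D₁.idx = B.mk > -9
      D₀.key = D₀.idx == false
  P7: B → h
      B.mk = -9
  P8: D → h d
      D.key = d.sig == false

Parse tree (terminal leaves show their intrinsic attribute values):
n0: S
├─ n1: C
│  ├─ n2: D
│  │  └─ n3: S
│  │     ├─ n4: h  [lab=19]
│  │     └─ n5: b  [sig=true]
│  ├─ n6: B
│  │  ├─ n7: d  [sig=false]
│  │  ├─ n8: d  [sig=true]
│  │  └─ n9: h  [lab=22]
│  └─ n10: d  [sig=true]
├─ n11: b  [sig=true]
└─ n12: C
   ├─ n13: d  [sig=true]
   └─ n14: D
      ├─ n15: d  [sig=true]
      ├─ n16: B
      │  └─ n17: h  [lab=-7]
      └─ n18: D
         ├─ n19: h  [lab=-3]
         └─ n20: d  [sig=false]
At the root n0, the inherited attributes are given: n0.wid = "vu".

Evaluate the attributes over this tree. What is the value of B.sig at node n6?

1. n0.wid = "vu"  [given at root]
2. n1.live = 5  [5]
3. n2.cnt = 3  [C.live - 2]
4. n2.idx = false  [C.live > 5]
5. n3.wid = "px"  ["px"]
6. n4.lab = 19  [terminal]
7. n5.sig = true  [terminal]
8. n3.lab = -6  [h.lab - 25]
9. n3.live = 25  [h.lab + 6]
10. n3.hot = 6  [h.lab - 13]
11. n2.key = true  [S.lab > -7]
12. n6.sig = false  [not D.key]
13. n7.sig = false  [terminal]
14. n8.sig = true  [terminal]
15. n9.lab = 22  [terminal]
16. n6.mk = 22  [22]
17. n10.sig = true  [terminal]
18. n1.sig = "ku"  ["ku"]
19. n11.sig = true  [terminal]
20. n12.live = 4  [len(S.wid) + 2]
21. n13.sig = true  [terminal]
22. n14.cnt = -6  [C.live - 10]
23. n14.idx = false  [false]
24. n15.sig = true  [terminal]
25. n16.sig = true  [D₀.cnt > -7]
26. n17.lab = -7  [terminal]
27. n16.mk = -9  [-9]
28. n18.cnt = -1  [B.mk * -1 - 10]
29. n18.idx = false  [B.mk > -9]
30. n19.lab = -3  [terminal]
31. n20.sig = false  [terminal]
32. n18.key = true  [d.sig == false]
33. n14.key = true  [D₀.idx == false]
34. n12.sig = "wy"  ["wy"]
35. n0.lab = -4  [len(C₀.sig) - 6]
36. n0.live = 25  [len(C₁.sig) + 23]
37. n0.hot = -6  [len(C₁.sig) - 8]

false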